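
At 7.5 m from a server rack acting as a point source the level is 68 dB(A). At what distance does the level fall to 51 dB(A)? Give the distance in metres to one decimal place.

Point-source spreading drops the level by 20·log₁₀(r₂/r₁); inverting, r₂/r₁ = 10^(ΔL/20).
r₂ = 7.5·10^((68−51)/20) = 7.5·10^(17.0/20) = 53.10 m.

53.1 m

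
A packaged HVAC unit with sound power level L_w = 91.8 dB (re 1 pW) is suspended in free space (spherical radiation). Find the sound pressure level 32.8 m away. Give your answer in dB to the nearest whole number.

L_p = L_w − 10·log₁₀(4π·r²) with r = 32.8 m.
4π·r² = 1.352e+04 m², 10·log₁₀ of that is 41.310 dB.
L_p = 91.8 − 41.310 = 50.49 dB.

50 dB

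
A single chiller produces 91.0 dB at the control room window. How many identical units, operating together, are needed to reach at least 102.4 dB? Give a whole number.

Need L₁ + 10·log₁₀ N ≥ 102.4, i.e. log₁₀ N ≥ 1.14.
N ≥ 10^(11.4/10) = 13.804, so N = 14.

14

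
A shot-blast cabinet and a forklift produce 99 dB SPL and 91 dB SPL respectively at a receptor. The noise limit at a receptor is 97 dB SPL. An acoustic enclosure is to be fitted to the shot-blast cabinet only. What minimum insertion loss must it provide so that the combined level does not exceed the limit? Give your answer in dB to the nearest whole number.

Fixed contribution from the other source: Σ 10^(L/10) = 10^(91/10) = 1.259e+09 (91.00 dB SPL).
The limit corresponds to 10^(97/10) = 5.012e+09; subtracting the fixed part leaves 3.753e+09 for the shot-blast cabinet, i.e. 95.74 dB SPL.
So the shot-blast cabinet must be reduced from 99 to 95.74 dB SPL: IL = 3.26 dB.

3 dB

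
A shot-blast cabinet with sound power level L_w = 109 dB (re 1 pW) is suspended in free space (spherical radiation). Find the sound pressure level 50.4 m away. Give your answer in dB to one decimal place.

L_p = L_w − 10·log₁₀(4π·r²) with r = 50.4 m.
4π·r² = 3.192e+04 m², 10·log₁₀ of that is 45.041 dB.
L_p = 109 − 45.041 = 63.96 dB.

64.0 dB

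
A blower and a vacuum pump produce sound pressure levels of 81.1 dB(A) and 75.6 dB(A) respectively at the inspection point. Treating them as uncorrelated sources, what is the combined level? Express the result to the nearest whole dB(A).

82 dB(A)

Incoherent sources combine by intensity addition: L_total = 10·log₁₀(Σ 10^(L_i/10)).
Σ 10^(L/10) = 10^(81.1/10) + 10^(75.6/10) = 1.651e+08.
L_total = 10·log₁₀(1.651e+08) = 82.18 dB(A).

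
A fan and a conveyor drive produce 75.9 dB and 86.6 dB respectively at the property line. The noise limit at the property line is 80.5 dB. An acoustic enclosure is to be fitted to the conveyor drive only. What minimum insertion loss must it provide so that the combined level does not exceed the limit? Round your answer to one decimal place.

7.9 dB

Everything except the conveyor drive sums to 10^(75.9/10) = 3.890e+07 in linear terms, 75.90 dB.
To meet 80.5 dB overall, the treated conveyor drive may contribute at most 10^(80.5/10) − 3.890e+07 = 7.330e+07, i.e. 78.65 dB.
Required insertion loss = 86.6 − 78.65 = 7.95 dB.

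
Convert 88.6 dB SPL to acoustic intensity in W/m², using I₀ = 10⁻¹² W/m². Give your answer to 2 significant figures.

L = 10·log₁₀(I/I₀) ⇒ I = I₀·10^(L/10) = 10⁻¹² × 10^8.86.

0.00072 W/m²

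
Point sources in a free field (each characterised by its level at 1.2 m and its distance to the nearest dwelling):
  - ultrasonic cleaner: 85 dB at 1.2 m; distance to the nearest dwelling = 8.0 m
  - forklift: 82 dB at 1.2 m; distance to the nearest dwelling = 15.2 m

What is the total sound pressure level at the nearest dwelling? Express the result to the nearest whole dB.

69 dB

Apply inverse-square spreading to bring every level to the receiver, then sum 10^(L/10).
ultrasonic cleaner: 85 − 20·log₁₀(8.0/1.2) = 85 − 16.48 = 68.52 dB.
forklift: 82 − 20·log₁₀(15.2/1.2) = 82 − 22.05 = 59.95 dB.
Σ 10^(L/10) = 8.103e+06 → L_total = 10·log₁₀(8.103e+06) = 69.09 dB.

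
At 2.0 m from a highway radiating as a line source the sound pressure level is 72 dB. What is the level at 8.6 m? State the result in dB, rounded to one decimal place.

Cylindrical spreading from a line source gives a 10·log₁₀(r₂/r₁) drop.
L₂ = 72 − 10·log₁₀(8.6/2.0) = 72 − 6.335 = 65.67 dB.

65.7 dB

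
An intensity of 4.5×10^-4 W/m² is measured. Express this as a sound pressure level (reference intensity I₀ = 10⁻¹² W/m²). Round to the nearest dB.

87 dB

L = 10·log₁₀(I/I₀) = 10·log₁₀(4.5×10^-4/10⁻¹²) = 10·log₁₀(4.5×10^8).
L = 10·(0.6532 + 8) = 86.53 dB.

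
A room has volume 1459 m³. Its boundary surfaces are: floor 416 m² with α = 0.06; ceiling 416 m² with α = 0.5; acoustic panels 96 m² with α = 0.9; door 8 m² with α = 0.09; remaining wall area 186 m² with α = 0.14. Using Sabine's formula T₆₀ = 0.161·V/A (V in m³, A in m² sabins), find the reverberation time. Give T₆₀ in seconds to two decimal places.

Total absorption A = 416·0.06 + 416·0.5 + 96·0.9 + 8·0.09 + 186·0.14 = 346.12 m² sabins.
T₆₀ = 0.161 × 1459 / 346.12 = 0.679 s.

0.68 s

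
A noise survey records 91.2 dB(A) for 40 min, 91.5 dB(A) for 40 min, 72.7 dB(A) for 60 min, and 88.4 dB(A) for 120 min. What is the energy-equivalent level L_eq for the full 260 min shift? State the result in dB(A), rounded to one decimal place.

88.7 dB(A)

The energy average is taken in the linear domain: L_eq = 10·log₁₀[(Σ tᵢ·10^(Lᵢ/10))/T], T = 260 min.
Σ tᵢ·10^(Lᵢ/10) = 40·10^(91.2/10) + 40·10^(91.5/10) + 60·10^(72.7/10) + 120·10^(88.4/10) = 1.934e+11.
L_eq = 10·log₁₀(1.934e+11/260) = 88.71 dB(A).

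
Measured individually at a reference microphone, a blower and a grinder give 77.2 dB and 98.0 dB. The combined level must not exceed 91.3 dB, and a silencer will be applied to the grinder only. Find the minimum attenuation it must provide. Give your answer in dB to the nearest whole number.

Everything except the grinder sums to 10^(77.2/10) = 5.248e+07 in linear terms, 77.20 dB.
The limit corresponds to 10^(91.3/10) = 1.349e+09; subtracting the fixed part leaves 1.296e+09 for the grinder, i.e. 91.13 dB.
So the grinder must be reduced from 98.0 to 91.13 dB: IL = 6.87 dB.

7 dB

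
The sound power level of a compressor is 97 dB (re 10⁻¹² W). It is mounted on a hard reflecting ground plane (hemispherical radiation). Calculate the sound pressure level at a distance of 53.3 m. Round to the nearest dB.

Free-field hemispherical radiation: L_p = L_w − 10·log₁₀(2π·r²), r = 53.3 m.
2π·r² = 1.785e+04 m², 10·log₁₀ of that is 42.516 dB.
L_p = 97 − 42.516 = 54.48 dB.

54 dB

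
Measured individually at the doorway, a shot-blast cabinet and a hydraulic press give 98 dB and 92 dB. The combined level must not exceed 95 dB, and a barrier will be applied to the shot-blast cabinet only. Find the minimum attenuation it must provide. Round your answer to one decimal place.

6.0 dB

The untreated sources together contribute 10^(92/10) = 1.585e+09, i.e. 92.00 dB.
To meet 95 dB overall, the treated shot-blast cabinet may contribute at most 10^(95/10) − 1.585e+09 = 1.577e+09, i.e. 91.98 dB.
Required insertion loss = 98 − 91.98 = 6.02 dB.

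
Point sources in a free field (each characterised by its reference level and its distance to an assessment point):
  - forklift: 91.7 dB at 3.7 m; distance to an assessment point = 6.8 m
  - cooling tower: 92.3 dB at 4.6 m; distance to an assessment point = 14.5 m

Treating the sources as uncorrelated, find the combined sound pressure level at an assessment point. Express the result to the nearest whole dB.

88 dB

Propagate each source to the receiver with L = L_ref − 20·log₁₀(r/r_ref), then add intensities.
forklift: 91.7 − 20·log₁₀(6.8/3.7) = 91.7 − 5.29 = 86.41 dB.
cooling tower: 92.3 − 20·log₁₀(14.5/4.6) = 92.3 − 9.97 = 82.33 dB.
Σ 10^(L/10) = 6.088e+08 → L_total = 10·log₁₀(6.088e+08) = 87.84 dB.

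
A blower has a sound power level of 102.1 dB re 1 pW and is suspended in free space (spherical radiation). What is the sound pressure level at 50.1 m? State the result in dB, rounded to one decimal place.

The power spreads over a sphere of area 4π·r², so L_p = L_w − 10·log₁₀(4π·r²).
4π·r² = 3.154e+04 m², 10·log₁₀ of that is 44.989 dB.
L_p = 102.1 − 44.989 = 57.11 dB.

57.1 dB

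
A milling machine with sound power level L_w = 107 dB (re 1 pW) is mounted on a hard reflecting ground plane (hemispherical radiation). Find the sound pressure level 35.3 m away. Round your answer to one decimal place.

Free-field hemispherical radiation: L_p = L_w − 10·log₁₀(2π·r²), r = 35.3 m.
2π·r² = 7829 m², 10·log₁₀ of that is 38.937 dB.
L_p = 107 − 38.937 = 68.06 dB.

68.1 dB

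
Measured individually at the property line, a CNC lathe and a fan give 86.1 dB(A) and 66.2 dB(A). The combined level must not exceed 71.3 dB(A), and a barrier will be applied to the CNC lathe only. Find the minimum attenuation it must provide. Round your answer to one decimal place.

16.4 dB

Fixed contribution from the other source: Σ 10^(L/10) = 10^(66.2/10) = 4.169e+06 (66.20 dB(A)).
To meet 71.3 dB(A) overall, the treated CNC lathe may contribute at most 10^(71.3/10) − 4.169e+06 = 9.321e+06, i.e. 69.69 dB(A).
So the CNC lathe must be reduced from 86.1 to 69.69 dB(A): IL = 16.41 dB.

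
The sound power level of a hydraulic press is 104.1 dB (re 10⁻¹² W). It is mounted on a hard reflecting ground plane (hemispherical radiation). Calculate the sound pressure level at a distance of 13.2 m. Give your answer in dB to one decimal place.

73.7 dB

The power spreads over a hemisphere of area 2π·r², so L_p = L_w − 10·log₁₀(2π·r²).
2π·r² = 1095 m², 10·log₁₀ of that is 30.393 dB.
L_p = 104.1 − 30.393 = 73.71 dB.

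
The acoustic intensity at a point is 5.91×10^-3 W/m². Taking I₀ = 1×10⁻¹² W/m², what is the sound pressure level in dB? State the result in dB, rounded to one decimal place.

Dividing by I₀ shifts the exponent by 12: I/I₀ = 5.91×10^9.
L = 10·(0.7716 + 9) = 97.72 dB.

97.7 dB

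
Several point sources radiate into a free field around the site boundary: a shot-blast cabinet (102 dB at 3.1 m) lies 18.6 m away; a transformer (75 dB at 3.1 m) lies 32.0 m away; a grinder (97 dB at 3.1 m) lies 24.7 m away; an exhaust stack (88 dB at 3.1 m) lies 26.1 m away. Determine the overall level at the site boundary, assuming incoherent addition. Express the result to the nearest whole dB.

87 dB

First find each source's level at the receiver (point-source: −20·log₁₀(r/r_ref)), then combine on an intensity basis.
shot-blast cabinet: 102 − 20·log₁₀(18.6/3.1) = 102 − 15.56 = 86.44 dB.
transformer: 75 − 20·log₁₀(32.0/3.1) = 75 − 20.28 = 54.72 dB.
grinder: 97 − 20·log₁₀(24.7/3.1) = 97 − 18.03 = 78.97 dB.
exhaust stack: 88 − 20·log₁₀(26.1/3.1) = 88 − 18.51 = 69.49 dB.
Σ 10^(L/10) = 5.284e+08 → L_total = 10·log₁₀(5.284e+08) = 87.23 dB.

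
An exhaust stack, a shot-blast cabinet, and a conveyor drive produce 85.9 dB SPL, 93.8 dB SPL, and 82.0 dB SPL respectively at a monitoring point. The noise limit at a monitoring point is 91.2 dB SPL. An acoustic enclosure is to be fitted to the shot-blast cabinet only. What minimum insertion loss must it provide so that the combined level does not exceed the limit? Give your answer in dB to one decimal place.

The untreated sources together contribute 10^(85.9/10) + 10^(82.0/10) = 5.475e+08, i.e. 87.38 dB SPL.
The limit corresponds to 10^(91.2/10) = 1.318e+09; subtracting the fixed part leaves 7.707e+08 for the shot-blast cabinet, i.e. 88.87 dB SPL.
Required insertion loss = 93.8 − 88.87 = 4.93 dB.

4.9 dB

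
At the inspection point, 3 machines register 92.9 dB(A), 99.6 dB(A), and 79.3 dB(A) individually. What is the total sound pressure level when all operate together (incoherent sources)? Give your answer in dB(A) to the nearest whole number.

100 dB(A)

For uncorrelated sources the intensities add, so convert each level to linear form, sum, and take 10·log₁₀ of the total.
Σ 10^(L/10) = 10^(92.9/10) + 10^(99.6/10) + 10^(79.3/10) = 1.116e+10.
L_total = 10·log₁₀(1.116e+10) = 100.47 dB(A).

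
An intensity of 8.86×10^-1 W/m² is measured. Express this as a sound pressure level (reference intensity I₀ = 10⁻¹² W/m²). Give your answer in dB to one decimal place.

119.5 dB

I/I₀ = 8.86×10^-1/10⁻¹² = 8.86×10^11, and L = 10·log₁₀(I/I₀).
L = 10·(0.9474 + 11) = 119.47 dB.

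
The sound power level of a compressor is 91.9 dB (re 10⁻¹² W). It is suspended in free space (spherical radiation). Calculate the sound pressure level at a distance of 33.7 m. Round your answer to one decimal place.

50.4 dB

L_p = L_w − 10·log₁₀(4π·r²) with r = 33.7 m.
4π·r² = 1.427e+04 m², 10·log₁₀ of that is 41.545 dB.
L_p = 91.9 − 41.545 = 50.36 dB.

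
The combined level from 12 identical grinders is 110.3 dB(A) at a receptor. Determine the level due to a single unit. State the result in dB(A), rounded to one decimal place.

For N identical incoherent sources L_total = L₁ + 10·log₁₀ N, so L₁ = 110.3 − 10·log₁₀(12) = 110.3 − 10.792.

99.5 dB(A)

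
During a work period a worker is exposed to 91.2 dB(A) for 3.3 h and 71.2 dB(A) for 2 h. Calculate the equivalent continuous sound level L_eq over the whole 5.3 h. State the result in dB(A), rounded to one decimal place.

89.2 dB(A)

L_eq = 10·log₁₀[(1/T)·Σ tᵢ·10^(Lᵢ/10)] with T = 5.3 h.
Σ tᵢ·10^(Lᵢ/10) = 3.3·10^(91.2/10) + 2·10^(71.2/10) = 4.377e+09.
L_eq = 10·log₁₀(4.377e+09/5.3) = 89.17 dB(A).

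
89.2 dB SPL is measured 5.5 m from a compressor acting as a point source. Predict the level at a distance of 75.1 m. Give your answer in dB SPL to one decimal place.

66.5 dB SPL

Spherical spreading from a point source gives a 20·log₁₀(r₂/r₁) drop.
L₂ = 89.2 − 20·log₁₀(75.1/5.5) = 89.2 − 22.706 = 66.49 dB SPL.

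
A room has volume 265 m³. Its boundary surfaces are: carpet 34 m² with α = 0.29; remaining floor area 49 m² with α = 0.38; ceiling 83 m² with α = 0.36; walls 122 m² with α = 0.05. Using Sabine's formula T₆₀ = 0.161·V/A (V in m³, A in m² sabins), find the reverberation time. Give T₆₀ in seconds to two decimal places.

Summing Sᵢαᵢ: 34·0.29 + 49·0.38 + 83·0.36 + 122·0.05 = 64.46 m².
T₆₀ = 0.161 × 265 / 64.46 = 0.662 s.

0.66 s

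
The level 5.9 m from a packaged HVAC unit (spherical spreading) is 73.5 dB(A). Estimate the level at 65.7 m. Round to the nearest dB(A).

53 dB(A)

Spherical spreading from a point source gives a 20·log₁₀(r₂/r₁) drop.
L₂ = 73.5 − 20·log₁₀(65.7/5.9) = 73.5 − 20.934 = 52.57 dB(A).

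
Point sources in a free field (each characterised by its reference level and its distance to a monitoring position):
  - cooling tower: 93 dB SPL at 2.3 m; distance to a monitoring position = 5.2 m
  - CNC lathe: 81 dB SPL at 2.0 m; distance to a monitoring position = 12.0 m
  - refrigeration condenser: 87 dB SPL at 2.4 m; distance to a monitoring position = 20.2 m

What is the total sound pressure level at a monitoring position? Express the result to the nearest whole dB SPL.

86 dB SPL

Propagate each source to the receiver with L = L_ref − 20·log₁₀(r/r_ref), then add intensities.
cooling tower: 93 − 20·log₁₀(5.2/2.3) = 93 − 7.09 = 85.91 dB SPL.
CNC lathe: 81 − 20·log₁₀(12.0/2.0) = 81 − 15.56 = 65.44 dB SPL.
refrigeration condenser: 87 − 20·log₁₀(20.2/2.4) = 87 − 18.50 = 68.50 dB SPL.
Σ 10^(L/10) = 4.009e+08 → L_total = 10·log₁₀(4.009e+08) = 86.03 dB SPL.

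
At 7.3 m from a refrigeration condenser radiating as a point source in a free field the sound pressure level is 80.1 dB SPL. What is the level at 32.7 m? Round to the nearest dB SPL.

Point-source attenuation: ΔL = 20·log₁₀(r₂/r₁) = 20·log₁₀(32.7/7.3) = 13.024 dB.
L₂ = 80.1 − 20·log₁₀(32.7/7.3) = 80.1 − 13.024 = 67.08 dB SPL.

67 dB SPL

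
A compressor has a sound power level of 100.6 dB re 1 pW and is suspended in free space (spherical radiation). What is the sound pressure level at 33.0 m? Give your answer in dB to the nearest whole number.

59 dB

Free-field spherical radiation: L_p = L_w − 10·log₁₀(4π·r²), r = 33.0 m.
4π·r² = 1.368e+04 m², 10·log₁₀ of that is 41.362 dB.
L_p = 100.6 − 41.362 = 59.24 dB.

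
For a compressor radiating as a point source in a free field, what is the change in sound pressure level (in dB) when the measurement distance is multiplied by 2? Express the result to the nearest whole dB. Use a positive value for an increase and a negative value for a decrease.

-6 dB

With spherical spreading the level changes by −20·log₁₀(r₂/r₁).
ΔL = −20·log₁₀(2) = -6.02 dB.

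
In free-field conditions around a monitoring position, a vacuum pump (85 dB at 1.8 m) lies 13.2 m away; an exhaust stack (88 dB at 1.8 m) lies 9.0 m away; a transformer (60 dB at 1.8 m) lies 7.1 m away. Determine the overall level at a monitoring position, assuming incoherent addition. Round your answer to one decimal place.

Propagate each source to the receiver with L = L_ref − 20·log₁₀(r/r_ref), then add intensities.
vacuum pump: 85 − 20·log₁₀(13.2/1.8) = 85 − 17.31 = 67.69 dB.
exhaust stack: 88 − 20·log₁₀(9.0/1.8) = 88 − 13.98 = 74.02 dB.
transformer: 60 − 20·log₁₀(7.1/1.8) = 60 − 11.92 = 48.08 dB.
Σ 10^(L/10) = 3.118e+07 → L_total = 10·log₁₀(3.118e+07) = 74.94 dB.

74.9 dB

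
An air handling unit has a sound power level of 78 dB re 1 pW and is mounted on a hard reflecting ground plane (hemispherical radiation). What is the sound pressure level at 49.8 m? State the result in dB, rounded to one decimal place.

36.1 dB

The power spreads over a hemisphere of area 2π·r², so L_p = L_w − 10·log₁₀(2π·r²).
2π·r² = 1.558e+04 m², 10·log₁₀ of that is 41.926 dB.
L_p = 78 − 41.926 = 36.07 dB.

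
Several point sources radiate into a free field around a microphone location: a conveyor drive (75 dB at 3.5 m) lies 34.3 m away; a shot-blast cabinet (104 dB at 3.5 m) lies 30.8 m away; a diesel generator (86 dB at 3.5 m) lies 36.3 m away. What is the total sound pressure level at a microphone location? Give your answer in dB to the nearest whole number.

Propagate each source to the receiver with L = L_ref − 20·log₁₀(r/r_ref), then add intensities.
conveyor drive: 75 − 20·log₁₀(34.3/3.5) = 75 − 19.82 = 55.18 dB.
shot-blast cabinet: 104 − 20·log₁₀(30.8/3.5) = 104 − 18.89 = 85.11 dB.
diesel generator: 86 − 20·log₁₀(36.3/3.5) = 86 − 20.32 = 65.68 dB.
Σ 10^(L/10) = 3.284e+08 → L_total = 10·log₁₀(3.284e+08) = 85.16 dB.

85 dB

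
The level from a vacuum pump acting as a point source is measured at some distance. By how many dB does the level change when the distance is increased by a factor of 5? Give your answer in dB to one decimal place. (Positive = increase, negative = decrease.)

With spherical spreading the level changes by −20·log₁₀(r₂/r₁).
ΔL = −20·log₁₀(5) = -13.98 dB.

-14.0 dB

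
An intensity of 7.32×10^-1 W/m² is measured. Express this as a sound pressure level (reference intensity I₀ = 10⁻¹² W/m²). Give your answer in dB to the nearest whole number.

Dividing by I₀ shifts the exponent by 12: I/I₀ = 7.32×10^11.
L = 10·(0.8645 + 11) = 118.65 dB.

119 dB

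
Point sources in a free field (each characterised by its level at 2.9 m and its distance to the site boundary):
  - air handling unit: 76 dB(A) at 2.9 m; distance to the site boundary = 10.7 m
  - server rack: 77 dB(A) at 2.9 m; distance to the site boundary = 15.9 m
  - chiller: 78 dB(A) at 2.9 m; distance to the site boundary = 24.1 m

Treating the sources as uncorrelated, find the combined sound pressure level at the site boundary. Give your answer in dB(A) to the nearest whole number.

Apply inverse-square spreading to bring every level to the receiver, then sum 10^(L/10).
air handling unit: 76 − 20·log₁₀(10.7/2.9) = 76 − 11.34 = 64.66 dB(A).
server rack: 77 − 20·log₁₀(15.9/2.9) = 77 − 14.78 = 62.22 dB(A).
chiller: 78 − 20·log₁₀(24.1/2.9) = 78 − 18.39 = 59.61 dB(A).
Σ 10^(L/10) = 5.505e+06 → L_total = 10·log₁₀(5.505e+06) = 67.41 dB(A).

67 dB(A)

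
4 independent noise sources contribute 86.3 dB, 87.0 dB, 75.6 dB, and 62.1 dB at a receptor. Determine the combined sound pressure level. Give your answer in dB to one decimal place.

89.8 dB

Incoherent sources combine by intensity addition: L_total = 10·log₁₀(Σ 10^(L_i/10)).
Σ 10^(L/10) = 10^(86.3/10) + 10^(87.0/10) + 10^(75.6/10) + 10^(62.1/10) = 9.657e+08.
L_total = 10·log₁₀(9.657e+08) = 89.85 dB.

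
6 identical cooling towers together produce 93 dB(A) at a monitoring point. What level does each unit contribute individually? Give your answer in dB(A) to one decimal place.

85.2 dB(A)

For N identical incoherent sources L_total = L₁ + 10·log₁₀ N, so L₁ = 93 − 10·log₁₀(6) = 93 − 7.782.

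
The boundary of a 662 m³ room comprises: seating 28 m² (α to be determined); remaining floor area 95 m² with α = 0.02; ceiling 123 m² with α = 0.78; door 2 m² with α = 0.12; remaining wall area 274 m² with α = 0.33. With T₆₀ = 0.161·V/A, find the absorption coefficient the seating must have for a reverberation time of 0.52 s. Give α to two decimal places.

From T₆₀ = 0.161·V/A, the target T₆₀ = 0.52 s needs A = 0.161·662/0.52 = 204.97 m².
Absorption from the other surfaces = 95·0.02 + 123·0.78 + 2·0.12 + 274·0.33 = 188.50 m², so the seating must supply 16.47 m² over 28 m².
α = 16.47/28 = 0.588.

0.59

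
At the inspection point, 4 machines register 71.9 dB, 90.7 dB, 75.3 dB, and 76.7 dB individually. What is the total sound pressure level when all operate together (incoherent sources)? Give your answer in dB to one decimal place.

91.0 dB

For uncorrelated sources the intensities add, so convert each level to linear form, sum, and take 10·log₁₀ of the total.
Σ 10^(L/10) = 10^(71.9/10) + 10^(90.7/10) + 10^(75.3/10) + 10^(76.7/10) = 1.271e+09.
L_total = 10·log₁₀(1.271e+09) = 91.04 dB.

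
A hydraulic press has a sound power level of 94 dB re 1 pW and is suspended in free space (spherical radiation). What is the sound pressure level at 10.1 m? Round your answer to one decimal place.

L_p = L_w − 10·log₁₀(4π·r²) with r = 10.1 m.
4π·r² = 1282 m², 10·log₁₀ of that is 31.079 dB.
L_p = 94 − 31.079 = 62.92 dB.

62.9 dB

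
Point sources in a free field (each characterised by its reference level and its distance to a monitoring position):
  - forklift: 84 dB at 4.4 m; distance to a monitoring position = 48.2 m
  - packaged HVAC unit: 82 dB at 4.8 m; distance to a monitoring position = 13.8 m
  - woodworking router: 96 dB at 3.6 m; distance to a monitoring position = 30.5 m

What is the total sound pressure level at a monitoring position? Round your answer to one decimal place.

78.8 dB

First find each source's level at the receiver (point-source: −20·log₁₀(r/r_ref)), then combine on an intensity basis.
forklift: 84 − 20·log₁₀(48.2/4.4) = 84 − 20.79 = 63.21 dB.
packaged HVAC unit: 82 − 20·log₁₀(13.8/4.8) = 82 − 9.17 = 72.83 dB.
woodworking router: 96 − 20·log₁₀(30.5/3.6) = 96 − 18.56 = 77.44 dB.
Σ 10^(L/10) = 7.673e+07 → L_total = 10·log₁₀(7.673e+07) = 78.85 dB.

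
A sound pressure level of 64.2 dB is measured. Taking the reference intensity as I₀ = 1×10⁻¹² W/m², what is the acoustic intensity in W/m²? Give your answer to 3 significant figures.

2.63e-06 W/m²

I/I₀ = 10^(64.2/10) = 2.63e+06, so I = 2.63e+06 × 10⁻¹² W/m².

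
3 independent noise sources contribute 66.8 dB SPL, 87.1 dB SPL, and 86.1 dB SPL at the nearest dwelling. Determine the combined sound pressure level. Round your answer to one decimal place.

89.7 dB SPL

Incoherent sources combine by intensity addition: L_total = 10·log₁₀(Σ 10^(L_i/10)).
Σ 10^(L/10) = 10^(66.8/10) + 10^(87.1/10) + 10^(86.1/10) = 9.250e+08.
L_total = 10·log₁₀(9.250e+08) = 89.66 dB SPL.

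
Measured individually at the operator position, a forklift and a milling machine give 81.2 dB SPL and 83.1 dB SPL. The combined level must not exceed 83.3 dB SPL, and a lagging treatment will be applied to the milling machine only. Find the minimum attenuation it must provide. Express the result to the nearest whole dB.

Fixed contribution from the other source: Σ 10^(L/10) = 10^(81.2/10) = 1.318e+08 (81.20 dB SPL).
To meet 83.3 dB SPL overall, the treated milling machine may contribute at most 10^(83.3/10) − 1.318e+08 = 8.197e+07, i.e. 79.14 dB SPL.
So the milling machine must be reduced from 83.1 to 79.14 dB SPL: IL = 3.96 dB.

4 dB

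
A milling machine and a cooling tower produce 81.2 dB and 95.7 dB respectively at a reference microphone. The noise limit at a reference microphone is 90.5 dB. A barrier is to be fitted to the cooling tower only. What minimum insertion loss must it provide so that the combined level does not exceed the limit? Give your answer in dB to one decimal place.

Fixed contribution from the other source: Σ 10^(L/10) = 10^(81.2/10) = 1.318e+08 (81.20 dB).
To meet 90.5 dB overall, the treated cooling tower may contribute at most 10^(90.5/10) − 1.318e+08 = 9.902e+08, i.e. 89.96 dB.
Required insertion loss = 95.7 − 89.96 = 5.74 dB.

5.7 dB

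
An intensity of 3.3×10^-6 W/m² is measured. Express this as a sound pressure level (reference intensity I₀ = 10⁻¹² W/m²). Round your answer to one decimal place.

L = 10·log₁₀(I/I₀) = 10·log₁₀(3.3×10^-6/10⁻¹²) = 10·log₁₀(3.3×10^6).
L = 10·(0.5185 + 6) = 65.19 dB.

65.2 dB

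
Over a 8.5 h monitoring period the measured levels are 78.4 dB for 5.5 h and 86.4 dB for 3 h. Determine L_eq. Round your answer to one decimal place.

The energy average is taken in the linear domain: L_eq = 10·log₁₀[(Σ tᵢ·10^(Lᵢ/10))/T], T = 8.5 h.
Σ tᵢ·10^(Lᵢ/10) = 5.5·10^(78.4/10) + 3·10^(86.4/10) = 1.690e+09.
L_eq = 10·log₁₀(1.690e+09/8.5) = 82.98 dB.

83.0 dB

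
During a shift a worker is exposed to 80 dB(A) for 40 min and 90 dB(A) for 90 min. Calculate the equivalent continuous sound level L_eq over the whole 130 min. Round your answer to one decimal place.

88.6 dB(A)

Weight each interval's intensity by its duration and average over T = 130 min:
Σ tᵢ·10^(Lᵢ/10) = 40·10^(80/10) + 90·10^(90/10) = 9.400e+10.
L_eq = 10·log₁₀(9.400e+10/130) = 88.59 dB(A).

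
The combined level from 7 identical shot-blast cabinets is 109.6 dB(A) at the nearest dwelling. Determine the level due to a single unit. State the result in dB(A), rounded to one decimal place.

7 equal contributions raise the level by 10·log₁₀ 7 = 8.451 dB, so each unit alone gives 109.6 − 8.451.

101.1 dB(A)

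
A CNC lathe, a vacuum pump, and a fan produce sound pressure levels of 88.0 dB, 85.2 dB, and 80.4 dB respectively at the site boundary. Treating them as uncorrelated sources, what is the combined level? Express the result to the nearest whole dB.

For uncorrelated sources the intensities add, so convert each level to linear form, sum, and take 10·log₁₀ of the total.
Σ 10^(L/10) = 10^(88.0/10) + 10^(85.2/10) + 10^(80.4/10) = 1.072e+09.
L_total = 10·log₁₀(1.072e+09) = 90.30 dB.

90 dB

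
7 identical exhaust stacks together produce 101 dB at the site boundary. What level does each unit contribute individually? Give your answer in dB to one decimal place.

92.5 dB

7 equal contributions raise the level by 10·log₁₀ 7 = 8.451 dB, so each unit alone gives 101 − 8.451.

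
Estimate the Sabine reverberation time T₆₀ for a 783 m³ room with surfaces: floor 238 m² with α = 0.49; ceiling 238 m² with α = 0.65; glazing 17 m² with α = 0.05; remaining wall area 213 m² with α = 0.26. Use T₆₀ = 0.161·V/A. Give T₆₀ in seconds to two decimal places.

0.38 s

Total absorption A = 238·0.49 + 238·0.65 + 17·0.05 + 213·0.26 = 327.55 m² sabins.
T₆₀ = 0.161 × 783 / 327.55 = 0.385 s.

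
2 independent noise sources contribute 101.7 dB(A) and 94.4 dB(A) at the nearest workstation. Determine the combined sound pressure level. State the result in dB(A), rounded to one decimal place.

For uncorrelated sources the intensities add, so convert each level to linear form, sum, and take 10·log₁₀ of the total.
Σ 10^(L/10) = 10^(101.7/10) + 10^(94.4/10) = 1.755e+10.
L_total = 10·log₁₀(1.755e+10) = 102.44 dB(A).

102.4 dB(A)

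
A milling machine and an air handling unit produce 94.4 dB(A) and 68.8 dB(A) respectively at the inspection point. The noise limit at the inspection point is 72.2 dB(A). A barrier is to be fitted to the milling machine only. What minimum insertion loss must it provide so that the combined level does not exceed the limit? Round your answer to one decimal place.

The untreated sources together contribute 10^(68.8/10) = 7.586e+06, i.e. 68.80 dB(A).
The limit corresponds to 10^(72.2/10) = 1.660e+07; subtracting the fixed part leaves 9.010e+06 for the milling machine, i.e. 69.55 dB(A).
So the milling machine must be reduced from 94.4 to 69.55 dB(A): IL = 24.85 dB.

24.9 dB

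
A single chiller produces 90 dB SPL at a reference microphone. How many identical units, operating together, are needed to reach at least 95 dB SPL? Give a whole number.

4

The shortfall is 95 − 90 = 5.0 dB, and N units add 10·log₁₀ N, so need 10·log₁₀ N ≥ 5.0.
N ≥ 10^(5.0/10) = 3.162, so N = 4.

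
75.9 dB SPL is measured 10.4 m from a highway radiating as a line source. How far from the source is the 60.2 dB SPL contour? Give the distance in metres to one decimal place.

Line-source spreading drops the level by 10·log₁₀(r₂/r₁); inverting, r₂/r₁ = 10^(ΔL/10).
r₂ = 10.4·10^((75.9−60.2)/10) = 10.4·10^(15.7/10) = 386.40 m.

386.4 m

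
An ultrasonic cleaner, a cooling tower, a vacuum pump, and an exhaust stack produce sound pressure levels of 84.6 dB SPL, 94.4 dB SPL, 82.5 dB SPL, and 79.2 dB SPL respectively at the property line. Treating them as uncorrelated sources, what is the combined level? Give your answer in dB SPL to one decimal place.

95.2 dB SPL

For uncorrelated sources the intensities add, so convert each level to linear form, sum, and take 10·log₁₀ of the total.
Σ 10^(L/10) = 10^(84.6/10) + 10^(94.4/10) + 10^(82.5/10) + 10^(79.2/10) = 3.304e+09.
L_total = 10·log₁₀(3.304e+09) = 95.19 dB SPL.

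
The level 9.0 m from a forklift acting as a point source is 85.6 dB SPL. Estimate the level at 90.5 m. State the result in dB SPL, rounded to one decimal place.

Spherical spreading from a point source gives a 20·log₁₀(r₂/r₁) drop.
L₂ = 85.6 − 20·log₁₀(90.5/9.0) = 85.6 − 20.048 = 65.55 dB SPL.

65.6 dB SPL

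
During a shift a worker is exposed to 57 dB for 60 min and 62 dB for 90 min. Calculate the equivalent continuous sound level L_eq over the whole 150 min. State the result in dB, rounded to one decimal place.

60.6 dB

Weight each interval's intensity by its duration and average over T = 150 min:
Σ tᵢ·10^(Lᵢ/10) = 60·10^(57/10) + 90·10^(62/10) = 1.727e+08.
L_eq = 10·log₁₀(1.727e+08/150) = 60.61 dB.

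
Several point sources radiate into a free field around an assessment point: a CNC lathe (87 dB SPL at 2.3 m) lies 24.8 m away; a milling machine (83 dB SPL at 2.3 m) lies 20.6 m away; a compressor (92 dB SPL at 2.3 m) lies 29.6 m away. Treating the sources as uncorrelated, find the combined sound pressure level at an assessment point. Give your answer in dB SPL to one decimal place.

72.1 dB SPL

Apply inverse-square spreading to bring every level to the receiver, then sum 10^(L/10).
CNC lathe: 87 − 20·log₁₀(24.8/2.3) = 87 − 20.65 = 66.35 dB SPL.
milling machine: 83 − 20·log₁₀(20.6/2.3) = 83 − 19.04 = 63.96 dB SPL.
compressor: 92 − 20·log₁₀(29.6/2.3) = 92 − 22.19 = 69.81 dB SPL.
Σ 10^(L/10) = 1.637e+07 → L_total = 10·log₁₀(1.637e+07) = 72.14 dB SPL.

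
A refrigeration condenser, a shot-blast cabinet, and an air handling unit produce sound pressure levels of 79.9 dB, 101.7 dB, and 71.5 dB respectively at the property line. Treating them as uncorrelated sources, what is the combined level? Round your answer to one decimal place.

101.7 dB

For uncorrelated sources the intensities add, so convert each level to linear form, sum, and take 10·log₁₀ of the total.
Σ 10^(L/10) = 10^(79.9/10) + 10^(101.7/10) + 10^(71.5/10) = 1.490e+10.
L_total = 10·log₁₀(1.490e+10) = 101.73 dB.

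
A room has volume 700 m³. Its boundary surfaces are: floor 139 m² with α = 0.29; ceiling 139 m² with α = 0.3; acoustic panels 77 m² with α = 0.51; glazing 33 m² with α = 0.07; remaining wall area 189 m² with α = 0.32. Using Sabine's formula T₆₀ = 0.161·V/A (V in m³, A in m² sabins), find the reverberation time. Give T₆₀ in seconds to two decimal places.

A = Σ Sᵢαᵢ = 139·0.29 + 139·0.3 + 77·0.51 + 33·0.07 + 189·0.32 = 184.07 m².
T₆₀ = 0.161 × 700 / 184.07 = 0.612 s.

0.61 s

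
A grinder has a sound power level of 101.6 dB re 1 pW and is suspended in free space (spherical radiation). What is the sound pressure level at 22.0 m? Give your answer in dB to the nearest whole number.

L_p = L_w − 10·log₁₀(4π·r²) with r = 22.0 m.
4π·r² = 6082 m², 10·log₁₀ of that is 37.841 dB.
L_p = 101.6 − 37.841 = 63.76 dB.

64 dB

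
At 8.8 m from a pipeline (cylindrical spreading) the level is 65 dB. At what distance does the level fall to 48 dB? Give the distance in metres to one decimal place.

Line-source spreading drops the level by 10·log₁₀(r₂/r₁); inverting, r₂/r₁ = 10^(ΔL/10).
r₂ = 8.8·10^((65−48)/10) = 8.8·10^(17.0/10) = 441.04 m.

441.0 m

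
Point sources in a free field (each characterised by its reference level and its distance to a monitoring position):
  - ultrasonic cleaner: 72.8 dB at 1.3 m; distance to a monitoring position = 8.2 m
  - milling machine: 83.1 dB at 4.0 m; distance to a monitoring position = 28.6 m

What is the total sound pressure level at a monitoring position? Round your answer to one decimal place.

First find each source's level at the receiver (point-source: −20·log₁₀(r/r_ref)), then combine on an intensity basis.
ultrasonic cleaner: 72.8 − 20·log₁₀(8.2/1.3) = 72.8 − 16.00 = 56.80 dB.
milling machine: 83.1 − 20·log₁₀(28.6/4.0) = 83.1 − 17.09 = 66.01 dB.
Σ 10^(L/10) = 4.473e+06 → L_total = 10·log₁₀(4.473e+06) = 66.51 dB.

66.5 dB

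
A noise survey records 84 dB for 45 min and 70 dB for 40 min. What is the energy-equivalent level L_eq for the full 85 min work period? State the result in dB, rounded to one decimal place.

Weight each interval's intensity by its duration and average over T = 85 min:
Σ tᵢ·10^(Lᵢ/10) = 45·10^(84/10) + 40·10^(70/10) = 1.170e+10.
L_eq = 10·log₁₀(1.170e+10/85) = 81.39 dB.

81.4 dB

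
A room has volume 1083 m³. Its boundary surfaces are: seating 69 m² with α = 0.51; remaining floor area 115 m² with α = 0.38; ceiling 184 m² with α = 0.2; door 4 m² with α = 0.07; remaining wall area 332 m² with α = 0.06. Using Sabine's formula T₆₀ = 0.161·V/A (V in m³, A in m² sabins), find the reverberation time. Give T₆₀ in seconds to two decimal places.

Summing Sᵢαᵢ: 69·0.51 + 115·0.38 + 184·0.2 + 4·0.07 + 332·0.06 = 135.89 m².
T₆₀ = 0.161 × 1083 / 135.89 = 1.283 s.

1.28 s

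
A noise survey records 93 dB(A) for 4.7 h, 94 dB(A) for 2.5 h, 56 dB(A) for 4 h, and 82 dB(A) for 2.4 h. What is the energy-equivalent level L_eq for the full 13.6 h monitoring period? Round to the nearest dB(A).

91 dB(A)

L_eq = 10·log₁₀[(1/T)·Σ tᵢ·10^(Lᵢ/10)] with T = 13.6 h.
Σ tᵢ·10^(Lᵢ/10) = 4.7·10^(93/10) + 2.5·10^(94/10) + 4·10^(56/10) + 2.4·10^(82/10) = 1.604e+10.
L_eq = 10·log₁₀(1.604e+10/13.6) = 90.72 dB(A).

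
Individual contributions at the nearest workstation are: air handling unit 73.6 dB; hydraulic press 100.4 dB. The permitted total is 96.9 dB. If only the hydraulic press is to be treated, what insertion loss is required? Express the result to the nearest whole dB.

The untreated sources together contribute 10^(73.6/10) = 2.291e+07, i.e. 73.60 dB.
The limit corresponds to 10^(96.9/10) = 4.898e+09; subtracting the fixed part leaves 4.875e+09 for the hydraulic press, i.e. 96.88 dB.
Required insertion loss = 100.4 − 96.88 = 3.52 dB.

4 dB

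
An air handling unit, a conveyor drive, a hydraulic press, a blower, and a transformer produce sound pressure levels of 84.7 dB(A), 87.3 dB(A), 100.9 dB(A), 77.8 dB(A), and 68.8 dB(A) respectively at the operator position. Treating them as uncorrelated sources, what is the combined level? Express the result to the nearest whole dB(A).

101 dB(A)

Incoherent sources combine by intensity addition: L_total = 10·log₁₀(Σ 10^(L_i/10)).
Σ 10^(L/10) = 10^(84.7/10) + 10^(87.3/10) + 10^(100.9/10) + 10^(77.8/10) + 10^(68.8/10) = 1.320e+10.
L_total = 10·log₁₀(1.320e+10) = 101.21 dB(A).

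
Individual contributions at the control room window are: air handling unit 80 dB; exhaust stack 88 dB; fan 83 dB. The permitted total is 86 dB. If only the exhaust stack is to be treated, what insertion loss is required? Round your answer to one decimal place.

Fixed contribution from the other sources: Σ 10^(L/10) = 10^(80/10) + 10^(83/10) = 2.995e+08 (84.76 dB).
To meet 86 dB overall, the treated exhaust stack may contribute at most 10^(86/10) − 2.995e+08 = 9.858e+07, i.e. 79.94 dB.
So the exhaust stack must be reduced from 88 to 79.94 dB: IL = 8.06 dB.

8.1 dB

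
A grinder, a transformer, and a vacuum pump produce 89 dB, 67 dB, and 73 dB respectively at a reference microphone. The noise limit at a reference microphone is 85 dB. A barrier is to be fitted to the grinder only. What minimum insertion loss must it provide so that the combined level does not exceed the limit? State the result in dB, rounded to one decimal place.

4.4 dB

Everything except the grinder sums to 10^(67/10) + 10^(73/10) = 2.496e+07 in linear terms, 73.97 dB.
The limit corresponds to 10^(85/10) = 3.162e+08; subtracting the fixed part leaves 2.913e+08 for the grinder, i.e. 84.64 dB.
Required insertion loss = 89 − 84.64 = 4.36 dB.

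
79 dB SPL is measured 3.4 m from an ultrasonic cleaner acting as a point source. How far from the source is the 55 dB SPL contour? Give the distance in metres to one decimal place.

53.9 m

For a point source L₁ − L₂ = 20·log₁₀(r₂/r₁), so r₂ = r₁·10^((L₁−L₂)/20).
r₂ = 3.4·10^((79−55)/20) = 3.4·10^(24.0/20) = 53.89 m.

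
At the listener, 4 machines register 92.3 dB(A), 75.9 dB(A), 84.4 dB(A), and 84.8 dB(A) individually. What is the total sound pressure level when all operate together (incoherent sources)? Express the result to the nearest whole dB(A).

Incoherent sources combine by intensity addition: L_total = 10·log₁₀(Σ 10^(L_i/10)).
Σ 10^(L/10) = 10^(92.3/10) + 10^(75.9/10) + 10^(84.4/10) + 10^(84.8/10) = 2.315e+09.
L_total = 10·log₁₀(2.315e+09) = 93.64 dB(A).

94 dB(A)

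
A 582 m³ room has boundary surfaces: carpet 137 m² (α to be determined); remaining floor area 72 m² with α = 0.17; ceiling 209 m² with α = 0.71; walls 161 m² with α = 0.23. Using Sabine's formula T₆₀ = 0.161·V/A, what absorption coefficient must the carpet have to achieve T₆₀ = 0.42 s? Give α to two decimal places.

Required total absorption A = 0.161·582/0.42 = 223.10 m².
Absorption from the other surfaces = 72·0.17 + 209·0.71 + 161·0.23 = 197.66 m², so the carpet must supply 25.44 m² over 137 m².
α = 25.44/137 = 0.186.

0.19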